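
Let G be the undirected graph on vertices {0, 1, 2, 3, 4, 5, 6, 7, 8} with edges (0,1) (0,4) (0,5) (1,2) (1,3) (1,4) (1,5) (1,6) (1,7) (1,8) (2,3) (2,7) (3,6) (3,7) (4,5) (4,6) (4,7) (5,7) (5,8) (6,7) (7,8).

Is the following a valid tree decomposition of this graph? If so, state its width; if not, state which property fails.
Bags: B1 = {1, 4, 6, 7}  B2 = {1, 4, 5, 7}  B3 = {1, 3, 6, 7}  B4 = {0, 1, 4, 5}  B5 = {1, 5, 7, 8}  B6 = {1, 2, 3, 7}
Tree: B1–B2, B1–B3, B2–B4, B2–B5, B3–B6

Every vertex of G appears in some bag (union = {0, 1, 2, 3, 4, 5, 6, 7, 8}); every edge is covered by a bag; and for each vertex v the set of bags containing v is connected in the bag tree. The decomposition is therefore valid. The largest bag has 4 vertices, so the width is 3.

Yes; width 3.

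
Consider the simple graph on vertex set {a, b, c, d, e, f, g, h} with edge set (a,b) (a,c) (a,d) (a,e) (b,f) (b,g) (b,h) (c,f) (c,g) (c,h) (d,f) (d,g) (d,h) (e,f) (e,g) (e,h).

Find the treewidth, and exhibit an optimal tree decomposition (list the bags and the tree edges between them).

The largest bag has 5 vertices, giving width 4; this decomposition certifies tw(G) ≤ 4. For the lower bound: the 5 vertex sets {e,f}, {d,h}, {a,c}, {b}, {g} are disjoint, each induces a connected subgraph, and every pair is joined by at least one edge of G. Contracting each set to a single vertex therefore yields K_{5} as a minor, and since treewidth is minor-monotone, tw(G) ≥ tw(K_{5}) = 4. The upper and lower bounds meet at 4, so that is the treewidth.

Treewidth 4.
One optimal decomposition is:
Bags: B1 = {b, c, d, e, f}  B2 = {b, c, d, e, h}  B3 = {a, b, c, d, e}  B4 = {b, c, d, e, g}
Tree: B1–B2, B2–B3, B3–B4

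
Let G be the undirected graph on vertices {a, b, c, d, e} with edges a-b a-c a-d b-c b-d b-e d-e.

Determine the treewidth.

A width-2 tree decomposition is:
Bags: B1 = {a, b, d}  B2 = {b, d, e}  B3 = {a, b, c}
Tree: B1–B2, B1–B3
Each bag holds 3 vertices, so the decomposition has width 2, which upper-bounds the treewidth. For the lower bound, the 3 vertices {b, d, e} are pairwise adjacent, and any tree decomposition puts a clique entirely inside one bag — forcing width ≥ 2. Therefore the treewidth is 2.

2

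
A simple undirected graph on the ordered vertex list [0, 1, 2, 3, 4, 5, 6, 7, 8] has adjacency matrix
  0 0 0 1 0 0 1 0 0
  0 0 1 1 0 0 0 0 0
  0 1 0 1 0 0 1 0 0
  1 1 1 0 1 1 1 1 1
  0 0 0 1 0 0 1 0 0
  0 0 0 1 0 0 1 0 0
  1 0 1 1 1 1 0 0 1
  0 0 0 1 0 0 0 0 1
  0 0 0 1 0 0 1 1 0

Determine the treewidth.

A width-2 tree decomposition is:
Bags: B1 = {0, 3, 6}  B2 = {3, 6, 8}  B3 = {2, 3, 6}  B4 = {3, 7, 8}  B5 = {1, 2, 3}  B6 = {3, 4, 6}  B7 = {3, 5, 6}
Tree: B1–B2, B1–B3, B2–B4, B3–B5, B2–B6, B2–B7
The largest bag has 3 vertices, giving width 2; this decomposition certifies tw(G) ≤ 2. For the lower bound, the 3 vertices {1, 2, 3} are pairwise adjacent, and any tree decomposition puts a clique entirely inside one bag — forcing width ≥ 2. Combining the bounds, tw(G) = 2.

2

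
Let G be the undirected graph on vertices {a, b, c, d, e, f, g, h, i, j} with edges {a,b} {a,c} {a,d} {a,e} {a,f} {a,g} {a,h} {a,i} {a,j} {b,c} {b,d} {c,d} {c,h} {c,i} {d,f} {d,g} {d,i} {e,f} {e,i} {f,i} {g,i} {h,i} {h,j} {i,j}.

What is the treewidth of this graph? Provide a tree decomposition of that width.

Treewidth 3.
One such decomposition:
Bags: B1 = {a, e, f, i}  B2 = {a, d, f, i}  B3 = {a, c, d, i}  B4 = {a, c, h, i}  B5 = {a, h, i, j}  B6 = {a, d, g, i}  B7 = {a, b, c, d}
Tree: B1–B2, B2–B3, B3–B4, B4–B5, B2–B6, B3–B7

Each bag holds 4 vertices, so the decomposition has width 3, which upper-bounds the treewidth. On the other hand G contains the 4-clique {a, b, c, d}. A clique must lie in a single bag of any decomposition, so no decomposition can have width below 3. Combining the bounds, tw(G) = 3.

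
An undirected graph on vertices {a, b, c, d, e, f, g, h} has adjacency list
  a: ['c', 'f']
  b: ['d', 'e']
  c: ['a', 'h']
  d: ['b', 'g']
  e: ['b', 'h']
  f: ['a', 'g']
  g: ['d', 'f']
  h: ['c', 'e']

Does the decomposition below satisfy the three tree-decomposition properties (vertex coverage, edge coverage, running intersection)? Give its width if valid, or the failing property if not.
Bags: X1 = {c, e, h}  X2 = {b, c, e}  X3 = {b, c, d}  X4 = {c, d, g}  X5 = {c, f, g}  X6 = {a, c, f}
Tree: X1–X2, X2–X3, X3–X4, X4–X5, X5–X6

Checking the three conditions: (i) the bags cover all of {a, b, c, d, e, f, g, h}; (ii) for each edge, some bag contains both endpoints; (iii) the bags containing any fixed vertex form a subtree. All hold, so the decomposition is valid with width 3 − 1 = 2.

Yes; width 2.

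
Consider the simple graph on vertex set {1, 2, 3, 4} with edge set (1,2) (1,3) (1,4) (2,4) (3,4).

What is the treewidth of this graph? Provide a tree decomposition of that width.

Treewidth 2.
One optimal decomposition is:
Bags: B1 = {1, 3, 4}  B2 = {1, 2, 4}
Tree: B1–B2

The largest bag has 3 vertices, giving width 2; this decomposition certifies tw(G) ≤ 2. For the lower bound, the 3 vertices {1, 2, 4} are pairwise adjacent, and any tree decomposition puts a clique entirely inside one bag — forcing width ≥ 2. Combining the bounds, tw(G) = 2.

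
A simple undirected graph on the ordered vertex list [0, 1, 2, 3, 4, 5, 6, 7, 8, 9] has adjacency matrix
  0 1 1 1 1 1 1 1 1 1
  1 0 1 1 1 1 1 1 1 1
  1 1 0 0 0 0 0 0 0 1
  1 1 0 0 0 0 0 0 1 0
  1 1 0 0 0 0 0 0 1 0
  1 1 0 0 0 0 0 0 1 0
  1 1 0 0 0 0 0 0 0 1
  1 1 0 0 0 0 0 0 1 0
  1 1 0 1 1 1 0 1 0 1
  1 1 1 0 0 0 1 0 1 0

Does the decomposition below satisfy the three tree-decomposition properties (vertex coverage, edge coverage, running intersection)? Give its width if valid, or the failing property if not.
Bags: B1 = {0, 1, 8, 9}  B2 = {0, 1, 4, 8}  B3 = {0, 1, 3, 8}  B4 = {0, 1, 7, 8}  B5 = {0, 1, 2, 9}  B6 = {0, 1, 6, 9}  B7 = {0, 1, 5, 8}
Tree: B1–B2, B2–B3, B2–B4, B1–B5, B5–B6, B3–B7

Every vertex of G appears in some bag (union = {0, 1, 2, 3, 4, 5, 6, 7, 8, 9}); every edge is covered by a bag; and for each vertex v the set of bags containing v is connected in the bag tree. The decomposition is therefore valid. The largest bag has 4 vertices, so the width is 3.

Yes; width 3.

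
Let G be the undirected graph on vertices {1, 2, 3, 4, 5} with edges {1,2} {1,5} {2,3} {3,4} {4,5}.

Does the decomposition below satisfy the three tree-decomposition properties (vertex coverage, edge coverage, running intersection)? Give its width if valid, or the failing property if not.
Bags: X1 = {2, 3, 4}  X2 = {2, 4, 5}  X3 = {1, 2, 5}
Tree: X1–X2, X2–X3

Yes; width 2.

Checking the three conditions: (i) the bags cover all of {1, 2, 3, 4, 5}; (ii) for each edge, some bag contains both endpoints; (iii) the bags containing any fixed vertex form a subtree. All hold, so the decomposition is valid with width 3 − 1 = 2.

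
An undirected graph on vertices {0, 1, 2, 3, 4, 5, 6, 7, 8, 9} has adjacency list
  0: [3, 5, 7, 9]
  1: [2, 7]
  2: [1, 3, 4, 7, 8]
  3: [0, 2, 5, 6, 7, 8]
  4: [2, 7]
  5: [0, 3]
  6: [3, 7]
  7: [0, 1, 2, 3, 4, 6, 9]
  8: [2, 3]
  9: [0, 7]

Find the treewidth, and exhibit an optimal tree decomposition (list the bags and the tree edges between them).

Treewidth 2.
Bags: B1 = {3, 6, 7}  B2 = {2, 3, 7}  B3 = {2, 3, 8}  B4 = {0, 3, 7}  B5 = {1, 2, 7}  B6 = {0, 7, 9}  B7 = {0, 3, 5}  B8 = {2, 4, 7}
Tree: B1–B2, B2–B3, B2–B4, B2–B5, B4–B6, B4–B7, B5–B8

Every bag has size at most 3, so the width is 3 − 1 = 2 and tw(G) ≤ 2. On the other hand G contains the 3-clique {2, 3, 8}. A clique must lie in a single bag of any decomposition, so no decomposition can have width below 2. Therefore the treewidth is 2.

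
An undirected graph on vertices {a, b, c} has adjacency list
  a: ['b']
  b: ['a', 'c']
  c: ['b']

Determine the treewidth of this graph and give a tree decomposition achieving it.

Every bag has size at most 2, so the width is 2 − 1 = 1 and tw(G) ≤ 1. Any graph with an edge has treewidth ≥ 1, and G has the edge b–a. Combining the bounds, tw(G) = 1.

Treewidth 1.
One such decomposition:
Bags: B1 = {a, b}  B2 = {b, c}
Tree: B1–B2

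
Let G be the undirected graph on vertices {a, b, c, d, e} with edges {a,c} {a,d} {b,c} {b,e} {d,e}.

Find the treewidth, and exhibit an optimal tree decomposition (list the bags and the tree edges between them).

Every bag has size at most 3, so the width is 3 − 1 = 2 and tw(G) ≤ 2. Since b–e–d–a–c–b is a cycle in G, G is not acyclic. Forests are exactly the graphs of treewidth ≤ 1, so tw(G) ≥ 2. The upper and lower bounds meet at 2, so that is the treewidth.

Treewidth 2.
Bags: B1 = {b, d, e}  B2 = {a, b, d}  B3 = {a, b, c}
Tree: B1–B2, B2–B3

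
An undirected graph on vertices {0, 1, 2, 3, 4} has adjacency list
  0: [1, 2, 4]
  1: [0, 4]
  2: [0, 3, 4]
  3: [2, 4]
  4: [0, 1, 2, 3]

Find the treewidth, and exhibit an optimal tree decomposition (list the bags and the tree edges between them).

Treewidth 2.
One optimal decomposition is:
Bags: B1 = {0, 2, 4}  B2 = {2, 3, 4}  B3 = {0, 1, 4}
Tree: B1–B2, B1–B3

Each bag holds 3 vertices, so the decomposition has width 2, which upper-bounds the treewidth. Conversely, {0, 1, 4} is a clique of size 3, and the vertices of any clique must share a bag in every tree decomposition; so some bag has ≥ 3 vertices and tw(G) ≥ 2. Combining the bounds, tw(G) = 2.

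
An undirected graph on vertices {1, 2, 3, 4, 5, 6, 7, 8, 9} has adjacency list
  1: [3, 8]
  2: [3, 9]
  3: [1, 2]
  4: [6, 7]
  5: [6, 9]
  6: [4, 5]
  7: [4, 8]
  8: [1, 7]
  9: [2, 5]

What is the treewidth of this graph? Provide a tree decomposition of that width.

Treewidth 2.
One optimal decomposition is:
Bags: B1 = {1, 3, 8}  B2 = {2, 3, 8}  B3 = {2, 8, 9}  B4 = {5, 8, 9}  B5 = {5, 6, 8}  B6 = {4, 6, 8}  B7 = {4, 7, 8}
Tree: B1–B2, B2–B3, B3–B4, B4–B5, B5–B6, B6–B7

Each bag holds 3 vertices, so the decomposition has width 2, which upper-bounds the treewidth. Since 8–1–3–2–9–5–6–4–7–8 is a cycle in G, G is not acyclic. Forests are exactly the graphs of treewidth ≤ 1, so tw(G) ≥ 2. The upper and lower bounds meet at 2, so that is the treewidth.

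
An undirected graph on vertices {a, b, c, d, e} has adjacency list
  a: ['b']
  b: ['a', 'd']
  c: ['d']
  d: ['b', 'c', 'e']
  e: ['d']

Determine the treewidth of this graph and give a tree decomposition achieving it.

Each bag holds 2 vertices, so the decomposition has width 1, which upper-bounds the treewidth. Any graph with an edge has treewidth ≥ 1, and G has the edge d–c. The upper and lower bounds meet at 1, so that is the treewidth.

Treewidth 1.
One optimal decomposition is:
Bags: B1 = {c, d}  B2 = {b, d}  B3 = {a, b}  B4 = {d, e}
Tree: B1–B2, B2–B3, B1–B4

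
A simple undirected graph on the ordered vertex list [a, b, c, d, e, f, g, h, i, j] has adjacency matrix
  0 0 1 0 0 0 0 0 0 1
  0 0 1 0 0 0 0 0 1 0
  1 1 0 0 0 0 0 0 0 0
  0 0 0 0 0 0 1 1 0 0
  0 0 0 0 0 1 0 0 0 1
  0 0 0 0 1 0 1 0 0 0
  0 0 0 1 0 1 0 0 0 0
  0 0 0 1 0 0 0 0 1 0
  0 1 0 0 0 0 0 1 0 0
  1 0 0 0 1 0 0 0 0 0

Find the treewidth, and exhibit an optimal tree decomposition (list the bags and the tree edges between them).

Treewidth 2.
Bags: B1 = {d, g, h}  B2 = {g, h, i}  B3 = {b, g, i}  B4 = {b, c, g}  B5 = {a, c, g}  B6 = {a, g, j}  B7 = {e, g, j}  B8 = {e, f, g}
Tree: B1–B2, B2–B3, B3–B4, B4–B5, B5–B6, B6–B7, B7–B8

Each bag holds 3 vertices, so the decomposition has width 2, which upper-bounds the treewidth. Since g–d–h–i–b–c–a–j–e–f–g is a cycle in G, G is not acyclic. Forests are exactly the graphs of treewidth ≤ 1, so tw(G) ≥ 2. Hence tw(G) = 2 exactly.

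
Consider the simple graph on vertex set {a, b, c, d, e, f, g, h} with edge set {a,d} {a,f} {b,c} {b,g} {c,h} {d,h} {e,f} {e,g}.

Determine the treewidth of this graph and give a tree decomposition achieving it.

Treewidth 2.
One optimal decomposition is:
Bags: B1 = {b, e, g}  B2 = {b, c, e}  B3 = {c, e, h}  B4 = {d, e, h}  B5 = {a, d, e}  B6 = {a, e, f}
Tree: B1–B2, B2–B3, B3–B4, B4–B5, B5–B6

The largest bag has 3 vertices, giving width 2; this decomposition certifies tw(G) ≤ 2. For the lower bound, G contains the cycle e–g–b–c–h–d–a–f–e, so G is not a forest; only forests have treewidth ≤ 1, hence tw(G) ≥ 2. The upper and lower bounds meet at 2, so that is the treewidth.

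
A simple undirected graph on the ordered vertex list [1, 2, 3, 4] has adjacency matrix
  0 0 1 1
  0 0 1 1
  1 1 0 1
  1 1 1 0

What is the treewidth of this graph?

2

A width-2 tree decomposition is:
Bags: B1 = {1, 3, 4}  B2 = {2, 3, 4}
Tree: B1–B2
Each bag holds 3 vertices, so the decomposition has width 2, which upper-bounds the treewidth. Conversely, {1, 3, 4} is a clique of size 3, and the vertices of any clique must share a bag in every tree decomposition; so some bag has ≥ 3 vertices and tw(G) ≥ 2. Hence tw(G) = 2 exactly.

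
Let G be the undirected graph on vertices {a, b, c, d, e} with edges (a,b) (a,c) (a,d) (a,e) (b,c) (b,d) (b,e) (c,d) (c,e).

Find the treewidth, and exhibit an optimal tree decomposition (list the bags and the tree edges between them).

Each bag holds 4 vertices, so the decomposition has width 3, which upper-bounds the treewidth. On the other hand G contains the 4-clique {a, b, c, d}. A clique must lie in a single bag of any decomposition, so no decomposition can have width below 3. Therefore the treewidth is 3.

Treewidth 3.
Bags: B1 = {a, b, c, e}  B2 = {a, b, c, d}
Tree: B1–B2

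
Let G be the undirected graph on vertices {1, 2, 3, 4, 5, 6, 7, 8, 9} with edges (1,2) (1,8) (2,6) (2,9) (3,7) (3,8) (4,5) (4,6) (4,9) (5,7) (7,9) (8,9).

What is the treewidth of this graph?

A width-3 tree decomposition is:
Bags: B1 = {2, 4, 5, 6}  B2 = {2, 4, 5, 9}  B3 = {2, 5, 7, 9}  B4 = {1, 2, 7, 9}  B5 = {1, 7, 8, 9}  B6 = {1, 3, 7, 8}
Tree: B1–B2, B2–B3, B3–B4, B4–B5, B5–B6
The largest bag has 4 vertices, giving width 3; this decomposition certifies tw(G) ≤ 3. For the lower bound: the 4 vertex sets {4,5,6}, {2}, {9}, {1,3,7,8} are disjoint, each induces a connected subgraph, and every pair is joined by at least one edge of G. Contracting each set to a single vertex therefore yields K_{4} as a minor, and since treewidth is minor-monotone, tw(G) ≥ tw(K_{4}) = 3. Combining the bounds, tw(G) = 3.

3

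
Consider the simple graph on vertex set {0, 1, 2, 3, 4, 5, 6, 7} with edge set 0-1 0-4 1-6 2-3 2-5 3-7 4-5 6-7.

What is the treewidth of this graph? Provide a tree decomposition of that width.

The largest bag has 3 vertices, giving width 2; this decomposition certifies tw(G) ≤ 2. Since 5–2–3–7–6–1–0–4–5 is a cycle in G, G is not acyclic. Forests are exactly the graphs of treewidth ≤ 1, so tw(G) ≥ 2. The upper and lower bounds meet at 2, so that is the treewidth.

Treewidth 2.
One optimal decomposition is:
Bags: B1 = {2, 3, 5}  B2 = {3, 5, 7}  B3 = {5, 6, 7}  B4 = {1, 5, 6}  B5 = {0, 1, 5}  B6 = {0, 4, 5}
Tree: B1–B2, B2–B3, B3–B4, B4–B5, B5–B6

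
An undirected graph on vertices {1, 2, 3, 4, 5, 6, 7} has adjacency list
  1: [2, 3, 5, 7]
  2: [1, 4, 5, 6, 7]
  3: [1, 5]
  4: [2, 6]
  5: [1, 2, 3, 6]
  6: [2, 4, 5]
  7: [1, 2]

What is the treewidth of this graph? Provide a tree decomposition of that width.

Every bag has size at most 3, so the width is 3 − 1 = 2 and tw(G) ≤ 2. Conversely, {1, 2, 5} is a clique of size 3, and the vertices of any clique must share a bag in every tree decomposition; so some bag has ≥ 3 vertices and tw(G) ≥ 2. Combining the bounds, tw(G) = 2.

Treewidth 2.
One such decomposition:
Bags: B1 = {2, 5, 6}  B2 = {1, 2, 5}  B3 = {2, 4, 6}  B4 = {1, 2, 7}  B5 = {1, 3, 5}
Tree: B1–B2, B1–B3, B2–B4, B2–B5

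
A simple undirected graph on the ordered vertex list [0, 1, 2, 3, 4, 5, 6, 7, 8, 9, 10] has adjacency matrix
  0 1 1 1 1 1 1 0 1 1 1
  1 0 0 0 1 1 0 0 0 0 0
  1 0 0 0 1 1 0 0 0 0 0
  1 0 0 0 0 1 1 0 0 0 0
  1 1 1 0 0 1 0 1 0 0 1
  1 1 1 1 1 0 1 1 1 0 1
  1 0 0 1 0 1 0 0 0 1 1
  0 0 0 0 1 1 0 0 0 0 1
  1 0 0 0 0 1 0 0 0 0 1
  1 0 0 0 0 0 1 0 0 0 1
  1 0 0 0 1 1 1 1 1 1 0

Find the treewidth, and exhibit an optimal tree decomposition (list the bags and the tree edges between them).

The largest bag has 4 vertices, giving width 3; this decomposition certifies tw(G) ≤ 3. For the lower bound, the 4 vertices {0, 6, 9, 10} are pairwise adjacent, and any tree decomposition puts a clique entirely inside one bag — forcing width ≥ 3. Hence tw(G) = 3 exactly.

Treewidth 3.
One optimal decomposition is:
Bags: B1 = {0, 2, 4, 5}  B2 = {0, 4, 5, 10}  B3 = {0, 1, 4, 5}  B4 = {0, 5, 6, 10}  B5 = {4, 5, 7, 10}  B6 = {0, 5, 8, 10}  B7 = {0, 6, 9, 10}  B8 = {0, 3, 5, 6}
Tree: B1–B2, B1–B3, B2–B4, B2–B5, B4–B6, B4–B7, B4–B8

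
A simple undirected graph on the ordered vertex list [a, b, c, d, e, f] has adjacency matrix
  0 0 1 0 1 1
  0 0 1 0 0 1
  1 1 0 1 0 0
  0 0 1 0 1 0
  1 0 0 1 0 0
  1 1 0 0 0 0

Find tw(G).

2

A width-2 tree decomposition is:
Bags: B1 = {b, c, f}  B2 = {a, c, f}  B3 = {a, c, d}  B4 = {a, d, e}
Tree: B1–B2, B2–B3, B3–B4
Every bag has size at most 3, so the width is 3 − 1 = 2 and tw(G) ≤ 2. The edges b–f–a–c–b form a cycle, so G is not a tree and its treewidth is at least 2. The upper and lower bounds meet at 2, so that is the treewidth.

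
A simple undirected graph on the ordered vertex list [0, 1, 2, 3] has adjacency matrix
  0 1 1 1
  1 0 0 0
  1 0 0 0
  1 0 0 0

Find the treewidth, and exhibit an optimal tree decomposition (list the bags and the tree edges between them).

Every bag has size at most 2, so the width is 2 − 1 = 1 and tw(G) ≤ 1. G has an edge, so its treewidth is at least 1. Combining the bounds, tw(G) = 1.

Treewidth 1.
Bags: B1 = {0, 2}  B2 = {0, 3}  B3 = {0, 1}
Tree: B1–B2, B1–B3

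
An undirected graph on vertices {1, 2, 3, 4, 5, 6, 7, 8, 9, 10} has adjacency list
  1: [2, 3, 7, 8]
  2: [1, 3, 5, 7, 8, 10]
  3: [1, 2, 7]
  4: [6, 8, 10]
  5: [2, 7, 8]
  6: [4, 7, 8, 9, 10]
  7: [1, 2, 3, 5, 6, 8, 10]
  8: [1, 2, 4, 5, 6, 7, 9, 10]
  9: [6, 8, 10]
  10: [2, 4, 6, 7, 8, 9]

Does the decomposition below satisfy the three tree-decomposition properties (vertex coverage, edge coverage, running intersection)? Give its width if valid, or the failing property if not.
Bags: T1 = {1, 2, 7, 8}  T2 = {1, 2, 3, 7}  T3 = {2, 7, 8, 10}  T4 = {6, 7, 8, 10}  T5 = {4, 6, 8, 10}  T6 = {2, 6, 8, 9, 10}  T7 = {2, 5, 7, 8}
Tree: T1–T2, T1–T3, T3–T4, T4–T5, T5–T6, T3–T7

A tree decomposition must satisfy three properties: every vertex lies in some bag; for every edge, both endpoints lie together in some bag; and for every vertex, the bags containing it form a connected subtree. Here bags containing vertex 2 are not connected in the tree, so the decomposition is invalid.

No — bags containing vertex 2 are not connected in the tree.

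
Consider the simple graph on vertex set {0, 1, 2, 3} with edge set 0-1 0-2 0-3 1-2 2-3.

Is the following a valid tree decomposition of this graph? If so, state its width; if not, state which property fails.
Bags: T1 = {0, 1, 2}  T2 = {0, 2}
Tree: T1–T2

No — vertex 3 appears in no bag.

A tree decomposition must satisfy three properties: every vertex lies in some bag; for every edge, both endpoints lie together in some bag; and for every vertex, the bags containing it form a connected subtree. Here vertex 3 appears in no bag, so the decomposition is invalid.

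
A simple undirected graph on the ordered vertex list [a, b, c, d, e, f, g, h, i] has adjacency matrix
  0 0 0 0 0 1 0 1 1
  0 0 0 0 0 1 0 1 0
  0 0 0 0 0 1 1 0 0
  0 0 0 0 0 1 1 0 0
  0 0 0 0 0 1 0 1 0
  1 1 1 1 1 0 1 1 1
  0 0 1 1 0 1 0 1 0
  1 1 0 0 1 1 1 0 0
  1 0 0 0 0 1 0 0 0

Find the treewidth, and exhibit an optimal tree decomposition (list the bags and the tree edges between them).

Every bag has size at most 3, so the width is 3 − 1 = 2 and tw(G) ≤ 2. Conversely, {d, f, g} is a clique of size 3, and the vertices of any clique must share a bag in every tree decomposition; so some bag has ≥ 3 vertices and tw(G) ≥ 2. Therefore the treewidth is 2.

Treewidth 2.
Bags: B1 = {f, g, h}  B2 = {e, f, h}  B3 = {b, f, h}  B4 = {a, f, h}  B5 = {c, f, g}  B6 = {d, f, g}  B7 = {a, f, i}
Tree: B1–B2, B2–B3, B2–B4, B1–B5, B5–B6, B4–B7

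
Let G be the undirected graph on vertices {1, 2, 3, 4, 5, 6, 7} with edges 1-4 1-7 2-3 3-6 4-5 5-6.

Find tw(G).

A width-1 tree decomposition is:
Bags: B1 = {2, 3}  B2 = {3, 6}  B3 = {5, 6}  B4 = {4, 5}  B5 = {1, 4}  B6 = {1, 7}
Tree: B1–B2, B2–B3, B3–B4, B4–B5, B5–B6
Every bag has size at most 2, so the width is 2 − 1 = 1 and tw(G) ≤ 1. Any graph with an edge has treewidth ≥ 1, and G has the edge 2–3. The upper and lower bounds meet at 1, so that is the treewidth.

1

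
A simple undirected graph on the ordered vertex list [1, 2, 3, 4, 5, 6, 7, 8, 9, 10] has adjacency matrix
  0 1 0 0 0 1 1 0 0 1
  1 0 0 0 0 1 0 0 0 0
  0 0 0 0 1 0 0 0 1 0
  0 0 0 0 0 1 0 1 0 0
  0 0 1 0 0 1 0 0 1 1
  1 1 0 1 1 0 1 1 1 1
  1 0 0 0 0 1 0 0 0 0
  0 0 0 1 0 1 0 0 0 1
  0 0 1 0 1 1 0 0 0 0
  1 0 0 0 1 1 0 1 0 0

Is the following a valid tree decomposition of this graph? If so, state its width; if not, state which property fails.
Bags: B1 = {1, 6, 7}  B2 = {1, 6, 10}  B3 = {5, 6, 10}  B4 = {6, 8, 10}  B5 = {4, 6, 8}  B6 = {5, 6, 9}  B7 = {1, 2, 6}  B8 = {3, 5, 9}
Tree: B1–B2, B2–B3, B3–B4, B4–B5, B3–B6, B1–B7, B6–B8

Yes; width 2.

Checking the three conditions: (i) the bags cover all of {1, 2, 3, 4, 5, 6, 7, 8, 9, 10}; (ii) for each edge, some bag contains both endpoints; (iii) the bags containing any fixed vertex form a subtree. All hold, so the decomposition is valid with width 3 − 1 = 2.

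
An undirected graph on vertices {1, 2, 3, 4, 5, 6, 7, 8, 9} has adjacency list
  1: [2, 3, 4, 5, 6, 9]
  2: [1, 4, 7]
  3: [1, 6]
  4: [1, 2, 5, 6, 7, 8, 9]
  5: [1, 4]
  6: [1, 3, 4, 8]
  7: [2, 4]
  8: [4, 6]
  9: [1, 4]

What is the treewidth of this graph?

2

A width-2 tree decomposition is:
Bags: B1 = {1, 4, 6}  B2 = {1, 3, 6}  B3 = {4, 6, 8}  B4 = {1, 4, 5}  B5 = {1, 4, 9}  B6 = {1, 2, 4}  B7 = {2, 4, 7}
Tree: B1–B2, B1–B3, B1–B4, B4–B5, B1–B6, B6–B7
Each bag holds 3 vertices, so the decomposition has width 2, which upper-bounds the treewidth. On the other hand G contains the 3-clique {1, 3, 6}. A clique must lie in a single bag of any decomposition, so no decomposition can have width below 2. Hence tw(G) = 2 exactly.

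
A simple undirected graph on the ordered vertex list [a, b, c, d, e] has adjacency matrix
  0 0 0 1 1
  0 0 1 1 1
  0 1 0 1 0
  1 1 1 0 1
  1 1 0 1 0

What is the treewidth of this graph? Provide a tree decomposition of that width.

Treewidth 2.
One such decomposition:
Bags: B1 = {b, d, e}  B2 = {b, c, d}  B3 = {a, d, e}
Tree: B1–B2, B1–B3

Every bag has size at most 3, so the width is 3 − 1 = 2 and tw(G) ≤ 2. Conversely, {a, d, e} is a clique of size 3, and the vertices of any clique must share a bag in every tree decomposition; so some bag has ≥ 3 vertices and tw(G) ≥ 2. Hence tw(G) = 2 exactly.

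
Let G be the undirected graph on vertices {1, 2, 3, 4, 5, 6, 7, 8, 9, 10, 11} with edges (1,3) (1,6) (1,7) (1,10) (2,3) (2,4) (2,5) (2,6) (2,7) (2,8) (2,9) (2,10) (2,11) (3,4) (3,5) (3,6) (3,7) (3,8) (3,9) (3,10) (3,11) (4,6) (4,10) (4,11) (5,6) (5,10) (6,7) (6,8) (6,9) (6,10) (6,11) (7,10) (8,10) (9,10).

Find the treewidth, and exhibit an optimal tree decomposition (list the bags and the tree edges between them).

The largest bag has 5 vertices, giving width 4; this decomposition certifies tw(G) ≤ 4. Conversely, {1, 3, 6, 7, 10} is a clique of size 5, and the vertices of any clique must share a bag in every tree decomposition; so some bag has ≥ 5 vertices and tw(G) ≥ 4. The upper and lower bounds meet at 4, so that is the treewidth.

Treewidth 4.
One optimal decomposition is:
Bags: B1 = {2, 3, 4, 6, 10}  B2 = {2, 3, 6, 7, 10}  B3 = {2, 3, 6, 9, 10}  B4 = {1, 3, 6, 7, 10}  B5 = {2, 3, 4, 6, 11}  B6 = {2, 3, 6, 8, 10}  B7 = {2, 3, 5, 6, 10}
Tree: B1–B2, B1–B3, B2–B4, B1–B5, B1–B6, B6–B7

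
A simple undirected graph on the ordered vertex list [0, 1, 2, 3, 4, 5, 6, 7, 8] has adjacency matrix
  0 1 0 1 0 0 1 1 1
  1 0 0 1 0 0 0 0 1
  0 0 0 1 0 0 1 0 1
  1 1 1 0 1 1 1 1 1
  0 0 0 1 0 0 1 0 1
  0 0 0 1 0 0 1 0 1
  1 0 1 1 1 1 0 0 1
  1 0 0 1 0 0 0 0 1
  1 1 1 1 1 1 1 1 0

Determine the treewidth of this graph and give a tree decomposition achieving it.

Each bag holds 4 vertices, so the decomposition has width 3, which upper-bounds the treewidth. Conversely, {0, 1, 3, 8} is a clique of size 4, and the vertices of any clique must share a bag in every tree decomposition; so some bag has ≥ 4 vertices and tw(G) ≥ 3. The upper and lower bounds meet at 3, so that is the treewidth.

Treewidth 3.
Bags: B1 = {3, 4, 6, 8}  B2 = {0, 3, 6, 8}  B3 = {3, 5, 6, 8}  B4 = {2, 3, 6, 8}  B5 = {0, 1, 3, 8}  B6 = {0, 3, 7, 8}
Tree: B1–B2, B1–B3, B3–B4, B2–B5, B5–B6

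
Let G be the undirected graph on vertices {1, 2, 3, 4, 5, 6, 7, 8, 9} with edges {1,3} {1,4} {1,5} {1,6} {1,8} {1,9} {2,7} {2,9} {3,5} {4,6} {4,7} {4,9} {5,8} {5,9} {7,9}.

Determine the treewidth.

2

A width-2 tree decomposition is:
Bags: B1 = {4, 7, 9}  B2 = {1, 4, 9}  B3 = {1, 5, 9}  B4 = {2, 7, 9}  B5 = {1, 3, 5}  B6 = {1, 5, 8}  B7 = {1, 4, 6}
Tree: B1–B2, B2–B3, B1–B4, B3–B5, B5–B6, B2–B7
The largest bag has 3 vertices, giving width 2; this decomposition certifies tw(G) ≤ 2. For the lower bound, the 3 vertices {1, 4, 9} are pairwise adjacent, and any tree decomposition puts a clique entirely inside one bag — forcing width ≥ 2. Combining the bounds, tw(G) = 2.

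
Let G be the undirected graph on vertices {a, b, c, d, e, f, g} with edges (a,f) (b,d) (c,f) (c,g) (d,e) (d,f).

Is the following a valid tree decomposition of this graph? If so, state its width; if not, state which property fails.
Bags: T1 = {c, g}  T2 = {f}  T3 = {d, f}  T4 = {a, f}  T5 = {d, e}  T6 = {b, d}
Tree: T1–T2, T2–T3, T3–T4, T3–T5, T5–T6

A tree decomposition must satisfy three properties: every vertex lies in some bag; for every edge, both endpoints lie together in some bag; and for every vertex, the bags containing it form a connected subtree. Here edge (c,f) lies in no bag, so the decomposition is invalid.

No — edge (c,f) lies in no bag.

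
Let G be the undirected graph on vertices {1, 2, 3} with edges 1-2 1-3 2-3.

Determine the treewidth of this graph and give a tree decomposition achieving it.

Treewidth 2.
One optimal decomposition is:
Bags: B1 = {1, 2, 3}
Tree: (single bag)

With just one bag of size 3, the width is 3 − 1 = 2, so tw(G) ≤ 2. Conversely, {1, 2, 3} is a clique of size 3, and the vertices of any clique must share a bag in every tree decomposition; so some bag has ≥ 3 vertices and tw(G) ≥ 2. Hence tw(G) = 2 exactly.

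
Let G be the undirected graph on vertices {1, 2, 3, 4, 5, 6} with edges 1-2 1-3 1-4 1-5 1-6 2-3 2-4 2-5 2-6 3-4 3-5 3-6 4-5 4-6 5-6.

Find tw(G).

A width-5 tree decomposition is:
Bags: B1 = {1, 2, 3, 4, 5, 6}
Tree: (single bag)
A single bag containing all 6 vertices is trivially a valid decomposition of width 5. On the other hand G contains the 6-clique {1, 2, 3, 4, 5, 6}. A clique must lie in a single bag of any decomposition, so no decomposition can have width below 5. The upper and lower bounds meet at 5, so that is the treewidth.

5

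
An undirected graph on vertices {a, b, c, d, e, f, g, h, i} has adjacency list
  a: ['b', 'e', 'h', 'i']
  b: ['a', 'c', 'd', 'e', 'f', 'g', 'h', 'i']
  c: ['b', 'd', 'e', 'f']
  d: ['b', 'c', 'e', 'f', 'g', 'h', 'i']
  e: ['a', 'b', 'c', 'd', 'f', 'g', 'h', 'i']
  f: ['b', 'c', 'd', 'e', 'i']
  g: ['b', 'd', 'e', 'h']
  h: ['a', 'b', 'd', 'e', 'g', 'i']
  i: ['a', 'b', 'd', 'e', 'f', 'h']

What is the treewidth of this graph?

A width-4 tree decomposition is:
Bags: B1 = {b, d, e, f, i}  B2 = {b, d, e, h, i}  B3 = {b, c, d, e, f}  B4 = {b, d, e, g, h}  B5 = {a, b, e, h, i}
Tree: B1–B2, B1–B3, B2–B4, B2–B5
The largest bag has 5 vertices, giving width 4; this decomposition certifies tw(G) ≤ 4. On the other hand G contains the 5-clique {b, d, e, g, h}. A clique must lie in a single bag of any decomposition, so no decomposition can have width below 4. Therefore the treewidth is 4.

4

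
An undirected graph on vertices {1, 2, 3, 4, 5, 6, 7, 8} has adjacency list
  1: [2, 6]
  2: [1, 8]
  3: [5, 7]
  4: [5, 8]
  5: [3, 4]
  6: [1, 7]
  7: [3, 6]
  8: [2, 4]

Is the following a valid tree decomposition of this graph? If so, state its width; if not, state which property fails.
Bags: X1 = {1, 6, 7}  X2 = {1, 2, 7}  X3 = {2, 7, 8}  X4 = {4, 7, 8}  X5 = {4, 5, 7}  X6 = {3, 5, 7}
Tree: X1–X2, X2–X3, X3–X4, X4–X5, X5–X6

Every vertex of G appears in some bag (union = {1, 2, 3, 4, 5, 6, 7, 8}); every edge is covered by a bag; and for each vertex v the set of bags containing v is connected in the bag tree. The decomposition is therefore valid. The largest bag has 3 vertices, so the width is 2.

Yes; width 2.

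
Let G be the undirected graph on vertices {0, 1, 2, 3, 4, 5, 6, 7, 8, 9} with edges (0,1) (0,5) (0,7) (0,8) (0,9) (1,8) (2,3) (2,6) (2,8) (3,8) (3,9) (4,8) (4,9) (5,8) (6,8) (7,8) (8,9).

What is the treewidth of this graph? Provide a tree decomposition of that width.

Treewidth 2.
Bags: B1 = {3, 8, 9}  B2 = {0, 8, 9}  B3 = {0, 5, 8}  B4 = {2, 3, 8}  B5 = {2, 6, 8}  B6 = {4, 8, 9}  B7 = {0, 7, 8}  B8 = {0, 1, 8}
Tree: B1–B2, B2–B3, B1–B4, B4–B5, B2–B6, B3–B7, B2–B8

Every bag has size at most 3, so the width is 3 − 1 = 2 and tw(G) ≤ 2. Conversely, {0, 1, 8} is a clique of size 3, and the vertices of any clique must share a bag in every tree decomposition; so some bag has ≥ 3 vertices and tw(G) ≥ 2. Therefore the treewidth is 2.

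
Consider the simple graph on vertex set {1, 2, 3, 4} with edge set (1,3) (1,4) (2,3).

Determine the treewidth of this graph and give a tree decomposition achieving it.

Each bag holds 2 vertices, so the decomposition has width 1, which upper-bounds the treewidth. G has an edge, so its treewidth is at least 1. The upper and lower bounds meet at 1, so that is the treewidth.

Treewidth 1.
Bags: B1 = {1, 3}  B2 = {1, 4}  B3 = {2, 3}
Tree: B1–B2, B1–B3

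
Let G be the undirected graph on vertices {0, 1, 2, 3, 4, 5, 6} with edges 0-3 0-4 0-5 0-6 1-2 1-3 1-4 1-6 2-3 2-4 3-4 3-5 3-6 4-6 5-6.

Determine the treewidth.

A width-3 tree decomposition is:
Bags: B1 = {0, 3, 5, 6}  B2 = {0, 3, 4, 6}  B3 = {1, 3, 4, 6}  B4 = {1, 2, 3, 4}
Tree: B1–B2, B2–B3, B3–B4
Each bag holds 4 vertices, so the decomposition has width 3, which upper-bounds the treewidth. For the lower bound, the 4 vertices {0, 3, 4, 6} are pairwise adjacent, and any tree decomposition puts a clique entirely inside one bag — forcing width ≥ 3. The upper and lower bounds meet at 3, so that is the treewidth.

3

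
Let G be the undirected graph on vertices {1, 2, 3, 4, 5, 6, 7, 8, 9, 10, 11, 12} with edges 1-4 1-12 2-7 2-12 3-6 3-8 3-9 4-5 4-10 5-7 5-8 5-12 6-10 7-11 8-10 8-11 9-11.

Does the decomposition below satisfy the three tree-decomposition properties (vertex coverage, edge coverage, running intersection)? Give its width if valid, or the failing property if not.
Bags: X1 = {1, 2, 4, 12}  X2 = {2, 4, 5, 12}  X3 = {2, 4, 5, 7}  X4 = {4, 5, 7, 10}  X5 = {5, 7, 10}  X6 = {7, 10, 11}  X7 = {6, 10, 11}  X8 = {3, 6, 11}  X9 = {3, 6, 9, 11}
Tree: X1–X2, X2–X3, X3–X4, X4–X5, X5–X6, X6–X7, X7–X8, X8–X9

A tree decomposition must satisfy three properties: every vertex lies in some bag; for every edge, both endpoints lie together in some bag; and for every vertex, the bags containing it form a connected subtree. Here vertex 8 appears in no bag, so the decomposition is invalid.

No — vertex 8 appears in no bag.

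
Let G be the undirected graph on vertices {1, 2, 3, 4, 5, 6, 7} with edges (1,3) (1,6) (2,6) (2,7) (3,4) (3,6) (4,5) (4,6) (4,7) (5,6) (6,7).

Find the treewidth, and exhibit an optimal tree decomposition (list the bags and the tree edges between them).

Each bag holds 3 vertices, so the decomposition has width 2, which upper-bounds the treewidth. Conversely, {1, 3, 6} is a clique of size 3, and the vertices of any clique must share a bag in every tree decomposition; so some bag has ≥ 3 vertices and tw(G) ≥ 2. Hence tw(G) = 2 exactly.

Treewidth 2.
Bags: B1 = {3, 4, 6}  B2 = {4, 6, 7}  B3 = {4, 5, 6}  B4 = {2, 6, 7}  B5 = {1, 3, 6}
Tree: B1–B2, B2–B3, B2–B4, B1–B5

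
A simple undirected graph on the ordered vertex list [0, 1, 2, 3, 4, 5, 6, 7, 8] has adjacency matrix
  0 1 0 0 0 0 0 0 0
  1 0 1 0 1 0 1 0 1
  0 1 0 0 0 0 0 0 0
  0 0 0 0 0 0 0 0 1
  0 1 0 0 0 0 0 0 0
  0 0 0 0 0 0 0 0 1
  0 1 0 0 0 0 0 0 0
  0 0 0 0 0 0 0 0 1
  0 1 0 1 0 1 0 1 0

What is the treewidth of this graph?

A width-1 tree decomposition is:
Bags: B1 = {1, 6}  B2 = {1, 4}  B3 = {0, 1}  B4 = {1, 8}  B5 = {7, 8}  B6 = {5, 8}  B7 = {3, 8}  B8 = {1, 2}
Tree: B1–B2, B1–B3, B3–B4, B4–B5, B4–B6, B5–B7, B1–B8
Each bag holds 2 vertices, so the decomposition has width 1, which upper-bounds the treewidth. Since G has at least one edge (e.g. 1–6), it is not an edgeless graph, so tw(G) ≥ 1. Therefore the treewidth is 1.

1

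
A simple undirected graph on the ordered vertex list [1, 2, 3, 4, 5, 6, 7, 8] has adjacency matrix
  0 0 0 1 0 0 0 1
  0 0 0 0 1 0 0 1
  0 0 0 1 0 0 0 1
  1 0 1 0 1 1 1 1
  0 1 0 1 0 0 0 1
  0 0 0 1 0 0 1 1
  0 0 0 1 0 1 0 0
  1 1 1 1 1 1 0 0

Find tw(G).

2

A width-2 tree decomposition is:
Bags: B1 = {4, 6, 8}  B2 = {4, 5, 8}  B3 = {4, 6, 7}  B4 = {3, 4, 8}  B5 = {2, 5, 8}  B6 = {1, 4, 8}
Tree: B1–B2, B1–B3, B1–B4, B2–B5, B1–B6
Each bag holds 3 vertices, so the decomposition has width 2, which upper-bounds the treewidth. For the lower bound, the 3 vertices {2, 5, 8} are pairwise adjacent, and any tree decomposition puts a clique entirely inside one bag — forcing width ≥ 2. The upper and lower bounds meet at 2, so that is the treewidth.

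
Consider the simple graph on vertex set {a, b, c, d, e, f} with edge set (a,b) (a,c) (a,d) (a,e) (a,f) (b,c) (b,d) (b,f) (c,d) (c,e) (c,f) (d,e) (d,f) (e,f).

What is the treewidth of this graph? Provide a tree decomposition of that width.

Treewidth 4.
Bags: B1 = {a, b, c, d, f}  B2 = {a, c, d, e, f}
Tree: B1–B2

Each bag holds 5 vertices, so the decomposition has width 4, which upper-bounds the treewidth. For the lower bound, the 5 vertices {a, c, d, e, f} are pairwise adjacent, and any tree decomposition puts a clique entirely inside one bag — forcing width ≥ 4. The upper and lower bounds meet at 4, so that is the treewidth.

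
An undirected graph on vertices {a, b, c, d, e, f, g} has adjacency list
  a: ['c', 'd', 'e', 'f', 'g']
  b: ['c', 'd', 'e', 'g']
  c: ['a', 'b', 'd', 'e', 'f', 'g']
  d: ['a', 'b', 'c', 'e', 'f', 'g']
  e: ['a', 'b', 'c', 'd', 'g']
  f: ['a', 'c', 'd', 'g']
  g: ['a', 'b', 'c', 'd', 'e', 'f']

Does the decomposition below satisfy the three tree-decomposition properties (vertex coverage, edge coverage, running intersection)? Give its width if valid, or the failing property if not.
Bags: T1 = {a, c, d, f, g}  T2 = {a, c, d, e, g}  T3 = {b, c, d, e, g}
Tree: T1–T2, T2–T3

Checking the three conditions: (i) the bags cover all of {a, b, c, d, e, f, g}; (ii) for each edge, some bag contains both endpoints; (iii) the bags containing any fixed vertex form a subtree. All hold, so the decomposition is valid with width 5 − 1 = 4.

Yes; width 4.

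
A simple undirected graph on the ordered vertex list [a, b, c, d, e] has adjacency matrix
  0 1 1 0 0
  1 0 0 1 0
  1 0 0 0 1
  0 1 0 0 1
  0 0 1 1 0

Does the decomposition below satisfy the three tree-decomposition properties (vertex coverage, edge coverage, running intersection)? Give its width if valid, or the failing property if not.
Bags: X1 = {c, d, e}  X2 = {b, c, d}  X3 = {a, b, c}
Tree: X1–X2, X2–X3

Checking the three conditions: (i) the bags cover all of {a, b, c, d, e}; (ii) for each edge, some bag contains both endpoints; (iii) the bags containing any fixed vertex form a subtree. All hold, so the decomposition is valid with width 3 − 1 = 2.

Yes; width 2.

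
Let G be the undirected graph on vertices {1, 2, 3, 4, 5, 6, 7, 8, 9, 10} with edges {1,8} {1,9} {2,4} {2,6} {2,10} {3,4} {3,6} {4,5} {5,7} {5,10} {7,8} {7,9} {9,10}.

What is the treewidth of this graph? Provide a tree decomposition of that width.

Every bag has size at most 3, so the width is 3 − 1 = 2 and tw(G) ≤ 2. For the lower bound, G contains the cycle 8–1–9–7–8, so G is not a forest; only forests have treewidth ≤ 1, hence tw(G) ≥ 2. Therefore the treewidth is 2.

Treewidth 2.
One such decomposition:
Bags: B1 = {1, 7, 8}  B2 = {1, 7, 9}  B3 = {5, 7, 9}  B4 = {5, 9, 10}  B5 = {4, 5, 10}  B6 = {2, 4, 10}  B7 = {2, 3, 4}  B8 = {2, 3, 6}
Tree: B1–B2, B2–B3, B3–B4, B4–B5, B5–B6, B6–B7, B7–B8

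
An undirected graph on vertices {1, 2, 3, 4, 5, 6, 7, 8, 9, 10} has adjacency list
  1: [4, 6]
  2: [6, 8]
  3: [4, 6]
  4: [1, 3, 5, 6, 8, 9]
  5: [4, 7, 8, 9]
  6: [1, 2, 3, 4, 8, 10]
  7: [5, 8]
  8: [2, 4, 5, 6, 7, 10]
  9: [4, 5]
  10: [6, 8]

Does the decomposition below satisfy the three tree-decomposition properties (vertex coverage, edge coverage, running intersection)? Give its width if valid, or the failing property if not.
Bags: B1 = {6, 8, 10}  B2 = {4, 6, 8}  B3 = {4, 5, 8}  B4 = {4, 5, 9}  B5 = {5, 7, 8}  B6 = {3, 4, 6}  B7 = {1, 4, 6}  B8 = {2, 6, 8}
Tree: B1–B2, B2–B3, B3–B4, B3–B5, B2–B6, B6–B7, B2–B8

Checking the three conditions: (i) the bags cover all of {1, 2, 3, 4, 5, 6, 7, 8, 9, 10}; (ii) for each edge, some bag contains both endpoints; (iii) the bags containing any fixed vertex form a subtree. All hold, so the decomposition is valid with width 3 − 1 = 2.

Yes; width 2.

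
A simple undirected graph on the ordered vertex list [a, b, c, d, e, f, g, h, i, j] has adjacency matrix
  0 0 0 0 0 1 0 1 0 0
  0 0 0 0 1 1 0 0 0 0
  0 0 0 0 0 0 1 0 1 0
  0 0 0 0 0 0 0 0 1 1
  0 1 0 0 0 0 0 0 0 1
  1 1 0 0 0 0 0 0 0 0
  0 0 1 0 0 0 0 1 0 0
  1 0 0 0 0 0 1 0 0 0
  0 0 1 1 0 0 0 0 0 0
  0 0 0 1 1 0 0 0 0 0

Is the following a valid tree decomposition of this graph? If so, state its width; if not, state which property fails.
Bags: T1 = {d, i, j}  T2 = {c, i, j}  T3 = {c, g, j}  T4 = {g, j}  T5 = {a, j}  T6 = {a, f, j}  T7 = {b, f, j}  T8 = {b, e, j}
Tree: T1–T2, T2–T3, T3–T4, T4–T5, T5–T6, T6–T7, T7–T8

No — vertex h appears in no bag.

A tree decomposition must satisfy three properties: every vertex lies in some bag; for every edge, both endpoints lie together in some bag; and for every vertex, the bags containing it form a connected subtree. Here vertex h appears in no bag, so the decomposition is invalid.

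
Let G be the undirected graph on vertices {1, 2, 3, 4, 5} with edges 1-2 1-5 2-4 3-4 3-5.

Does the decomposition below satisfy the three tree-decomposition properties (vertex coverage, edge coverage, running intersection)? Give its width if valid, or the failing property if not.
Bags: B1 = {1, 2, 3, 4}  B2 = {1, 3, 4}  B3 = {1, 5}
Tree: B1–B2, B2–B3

A tree decomposition must satisfy three properties: every vertex lies in some bag; for every edge, both endpoints lie together in some bag; and for every vertex, the bags containing it form a connected subtree. Here edge (3,5) lies in no bag, so the decomposition is invalid.

No — edge (3,5) lies in no bag.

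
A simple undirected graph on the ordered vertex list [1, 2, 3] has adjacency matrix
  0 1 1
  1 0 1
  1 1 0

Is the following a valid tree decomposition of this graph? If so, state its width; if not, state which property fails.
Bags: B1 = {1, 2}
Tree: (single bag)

A tree decomposition must satisfy three properties: every vertex lies in some bag; for every edge, both endpoints lie together in some bag; and for every vertex, the bags containing it form a connected subtree. Here vertex 3 appears in no bag, so the decomposition is invalid.

No — vertex 3 appears in no bag.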